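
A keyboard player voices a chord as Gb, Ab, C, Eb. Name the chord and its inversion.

Ab dominant seventh, third inversion

The pitch classes Gb, Ab, C, Eb arrange in thirds as Ab–C–Eb–Gb: an Ab dominant seventh chord.
The lowest note is Gb, the seventh of the chord, so this is third inversion (figured bass 4/2).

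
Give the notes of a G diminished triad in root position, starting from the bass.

G diminished is G–Bb–Db. Root position puts the root (G) in the bass, with the remaining tones above: G, Bb, Db.

G, Bb, Db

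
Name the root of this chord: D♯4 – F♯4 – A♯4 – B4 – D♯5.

Reordering D#, F#, A#, B into stacked thirds gives B–D#–F#–A#; the bottom of that stack, B, is the root.

B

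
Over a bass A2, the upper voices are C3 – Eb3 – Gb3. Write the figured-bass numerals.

The notes A, C, Eb, Gb stack in thirds as A–C–Eb–Gb — an A diminished seventh chord. The bass A is the root, so this is root position: figured 7.

7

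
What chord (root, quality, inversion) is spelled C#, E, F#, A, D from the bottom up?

The distinct note names are C#, E, F#, A, D. Stacked in thirds they read D–F#–A–C#–E, which is a major ninth chord on D.
C# is the seventh of D major ninth; seventh in the bass means third inversion.

D major ninth, third inversion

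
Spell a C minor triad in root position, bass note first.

The chord tones are C–Eb–G. With the root (C) lowest for root position: C, Eb, G.

C, Eb, G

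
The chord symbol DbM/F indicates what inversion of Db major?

DbM/F means Db major with F in the bass. F is the third of Db major (Db–F–Ab), so this is first inversion.

first inversion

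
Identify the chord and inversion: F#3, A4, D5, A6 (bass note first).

The distinct note names are F#, A, D. Stacked in thirds they read D–F#–A, which is a major triad on D.
With the third (F#) in the bass, the chord is in first inversion (figured bass 6).

D major, first inversion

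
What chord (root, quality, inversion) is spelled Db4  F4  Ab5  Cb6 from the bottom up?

Db dominant seventh, root position

Reducing to letter names: Db, F, Ab, Cb. These stack in thirds as Db–F–Ab–Cb — a Db dominant seventh chord.
Db is the root of Db dominant seventh; root in the bass means root position (figured bass 7).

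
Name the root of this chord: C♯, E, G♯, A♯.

A#

C#, E, G#, A# are the tones of an A# half-diminished seventh chord (A#–C#–E–G#), making A# the root.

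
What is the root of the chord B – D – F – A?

B

Reordering B, D, F, A into stacked thirds gives B–D–F–A; the bottom of that stack, B, is the root.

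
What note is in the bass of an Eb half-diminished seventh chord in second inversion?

Bbb

Eb half-diminished seventh is Eb–Gb–Bbb–Db. Second inversion places the fifth in the bass: Bbb.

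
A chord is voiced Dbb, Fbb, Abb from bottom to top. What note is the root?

The distinct letter names are Dbb, Fbb, Abb. Arranged as a stack of thirds they read Dbb–Fbb–Abb, so Dbb is the root (a Dbb minor triad).

Dbb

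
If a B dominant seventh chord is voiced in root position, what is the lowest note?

The root of B dominant seventh (B–D#–F#–A) is B; that is the bass in root position.

B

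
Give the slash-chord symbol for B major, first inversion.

Bmaj/D#

First inversion of B major has the third (D#) in the bass. As a slash chord: Bmaj/D#.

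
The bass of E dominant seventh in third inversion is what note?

In third inversion the seventh is lowest. For E dominant seventh (E–G#–B–D) that is D.

D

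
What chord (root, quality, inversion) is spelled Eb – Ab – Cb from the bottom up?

Ab minor, second inversion

Reducing to letter names: Eb, Ab, Cb. These stack in thirds as Ab–Cb–Eb — an Ab minor triad.
The lowest note is Eb, the fifth of the chord, so this is second inversion (figured bass 6/4).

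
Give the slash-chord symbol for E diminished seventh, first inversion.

Edim7/G

First inversion of E diminished seventh has the third (G) in the bass. As a slash chord: Edim7/G.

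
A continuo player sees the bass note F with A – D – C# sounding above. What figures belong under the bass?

6/5

The notes F, A, D, C# stack in thirds as D–F–A–C# — a D minor-major seventh chord. The bass F is the third, so this is first inversion: figured 6/5.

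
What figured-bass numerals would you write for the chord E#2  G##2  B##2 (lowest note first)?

The notes E#, G##, B## stack in thirds as E#–G##–B## — an E# augmented triad. The bass E# is the root, so this is root position: figured 5/3.

5/3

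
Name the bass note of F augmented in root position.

The root of F augmented (F–A–C#) is F; that is the bass in root position.

F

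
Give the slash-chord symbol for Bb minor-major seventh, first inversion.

Bbm(maj7)/Db

First inversion of Bb minor-major seventh has the third (Db) in the bass. As a slash chord: Bbm(maj7)/Db.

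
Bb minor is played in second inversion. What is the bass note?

F

The fifth of Bb minor (Bb–Db–F) is F; that is the bass in second inversion.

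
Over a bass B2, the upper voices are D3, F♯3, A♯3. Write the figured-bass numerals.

The notes B, D, F#, A# stack in thirds as B–D–F#–A# — a B minor-major seventh chord. The bass B is the root, so this is root position: figured 7.

7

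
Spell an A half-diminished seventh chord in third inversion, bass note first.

G, A, C, Eb

Spelling A half-diminished seventh: A–C–Eb–G. In third inversion the seventh is bass, giving G, A, C, Eb from the bottom.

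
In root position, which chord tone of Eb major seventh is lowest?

Eb

In root position the root is lowest. For Eb major seventh (Eb–G–Bb–D) that is Eb.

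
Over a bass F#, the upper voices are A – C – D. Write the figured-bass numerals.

6/5

The notes F#, A, C, D stack in thirds as D–F#–A–C — a D dominant seventh chord. The bass F# is the third, so this is first inversion: figured 6/5.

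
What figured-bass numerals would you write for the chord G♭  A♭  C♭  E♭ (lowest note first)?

4/2

The notes Gb, Ab, Cb, Eb stack in thirds as Ab–Cb–Eb–Gb — an Ab minor seventh chord. The bass Gb is the seventh, so this is third inversion: figured 4/2.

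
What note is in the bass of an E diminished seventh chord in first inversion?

The third of E diminished seventh (E–G–Bb–Db) is G; that is the bass in first inversion.

G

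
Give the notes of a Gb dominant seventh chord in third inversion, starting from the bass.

The chord tones are Gb–Bb–Db–Fb. With the seventh (Fb) lowest for third inversion: Fb, Gb, Bb, Db.

Fb, Gb, Bb, Db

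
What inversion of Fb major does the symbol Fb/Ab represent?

Fb/Ab means Fb major with Ab in the bass. Ab is the third of Fb major (Fb–Ab–Cb), so this is first inversion.

first inversion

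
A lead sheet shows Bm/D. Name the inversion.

Bm/D means B minor with D in the bass. D is the third of B minor (B–D–F#), so this is first inversion.

first inversion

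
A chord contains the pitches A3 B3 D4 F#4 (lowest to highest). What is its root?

A, B, D, F# are the tones of a B minor seventh chord (B–D–F#–A), making B the root.

B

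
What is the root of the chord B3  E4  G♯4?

B, E, G# are the tones of an E major triad (E–G#–B), making E the root.

E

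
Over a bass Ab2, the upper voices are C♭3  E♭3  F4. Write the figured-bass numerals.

The notes Ab, Cb, Eb, F stack in thirds as F–Ab–Cb–Eb — an F half-diminished seventh chord. The bass Ab is the third, so this is first inversion: figured 6/5.

6/5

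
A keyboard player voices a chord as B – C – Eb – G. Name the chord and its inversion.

The pitch classes B, C, Eb, G arrange in thirds as C–Eb–G–B: a C minor-major seventh chord.
B is the seventh of C minor-major seventh; seventh in the bass means third inversion (figured bass 4/2).

C minor-major seventh, third inversion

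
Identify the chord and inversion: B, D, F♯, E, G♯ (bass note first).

E dominant ninth, second inversion

Reducing to letter names: B, D, F#, E, G#. These stack in thirds as E–G#–B–D–F# — an E dominant ninth chord.
With the fifth (B) in the bass, the chord is in second inversion.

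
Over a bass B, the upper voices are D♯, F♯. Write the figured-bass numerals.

5/3

The notes B, D#, F# stack in thirds as B–D#–F# — a B major triad. The bass B is the root, so this is root position: figured 5/3.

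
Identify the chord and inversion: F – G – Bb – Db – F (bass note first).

The pitch classes F, G, Bb, Db arrange in thirds as G–Bb–Db–F: a G half-diminished seventh chord.
The lowest note is F, the seventh of the chord, so this is third inversion (figured bass 4/2).

G half-diminished seventh, third inversion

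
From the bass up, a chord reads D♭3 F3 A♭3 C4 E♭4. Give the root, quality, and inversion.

Db major ninth, root position

The pitch classes Db, F, Ab, C, Eb arrange in thirds as Db–F–Ab–C–Eb: a Db major ninth chord.
With the root (Db) in the bass, the chord is in root position.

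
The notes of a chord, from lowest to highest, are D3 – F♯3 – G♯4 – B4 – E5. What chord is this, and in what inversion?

The pitch classes D, F#, G#, B, E arrange in thirds as E–G#–B–D–F#: an E dominant ninth chord.
With the seventh (D) in the bass, the chord is in third inversion.

E dominant ninth, third inversion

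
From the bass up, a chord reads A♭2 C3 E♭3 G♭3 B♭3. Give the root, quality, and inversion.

The distinct note names are Ab, C, Eb, Gb, Bb. Stacked in thirds they read Ab–C–Eb–Gb–Bb, which is a dominant ninth chord on Ab.
With the root (Ab) in the bass, the chord is in root position.

Ab dominant ninth, root position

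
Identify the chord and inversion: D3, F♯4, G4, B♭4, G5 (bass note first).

G minor-major seventh, second inversion

The distinct note names are D, F#, G, Bb. Stacked in thirds they read G–Bb–D–F#, which is a minor-major seventh chord on G.
With the fifth (D) in the bass, the chord is in second inversion (figured bass 4/3).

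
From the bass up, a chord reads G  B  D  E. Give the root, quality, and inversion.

The distinct note names are G, B, D, E. Stacked in thirds they read E–G–B–D, which is a minor seventh chord on E.
With the third (G) in the bass, the chord is in first inversion (figured bass 6/5).

E minor seventh, first inversion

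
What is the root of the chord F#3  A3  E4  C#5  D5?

F#, A, E, C#, D are the tones of a D major ninth chord (D–F#–A–C#–E), making D the root.

D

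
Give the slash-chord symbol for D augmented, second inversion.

Second inversion of D augmented has the fifth (A#) in the bass. As a slash chord: Daug/A#.

Daug/A#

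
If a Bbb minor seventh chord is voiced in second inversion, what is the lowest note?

Fb

Bbb minor seventh is Bbb–Dbb–Fb–Abb. Second inversion places the fifth in the bass: Fb.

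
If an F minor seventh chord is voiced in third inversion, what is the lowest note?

The seventh of F minor seventh (F–Ab–C–Eb) is Eb; that is the bass in third inversion.

Eb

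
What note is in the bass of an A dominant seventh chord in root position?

A

In root position the root is lowest. For A dominant seventh (A–C#–E–G) that is A.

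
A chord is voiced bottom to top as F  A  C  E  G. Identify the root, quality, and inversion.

F major ninth, root position

The distinct note names are F, A, C, E, G. Stacked in thirds they read F–A–C–E–G, which is a major ninth chord on F.
The lowest note is F, the root of the chord, so this is root position.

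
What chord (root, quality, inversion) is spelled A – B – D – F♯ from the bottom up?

B minor seventh, third inversion

The distinct note names are A, B, D, F#. Stacked in thirds they read B–D–F#–A, which is a minor seventh chord on B.
A is the seventh of B minor seventh; seventh in the bass means third inversion (figured bass 4/2).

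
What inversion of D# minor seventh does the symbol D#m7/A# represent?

second inversion

D#m7/A# means D# minor seventh with A# in the bass. A# is the fifth of D# minor seventh (D#–F#–A#–C#), so this is second inversion.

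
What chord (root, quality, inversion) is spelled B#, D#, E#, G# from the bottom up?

The pitch classes B#, D#, E#, G# arrange in thirds as E#–G#–B#–D#: an E# minor seventh chord.
B# is the fifth of E# minor seventh; fifth in the bass means second inversion (figured bass 4/3).

E# minor seventh, second inversion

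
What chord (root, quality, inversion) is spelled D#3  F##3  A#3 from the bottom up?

D# major, root position

The pitch classes D#, F##, A# arrange in thirds as D#–F##–A#: a D# major triad.
D# is the root of D# major; root in the bass means root position (figured bass 5/3).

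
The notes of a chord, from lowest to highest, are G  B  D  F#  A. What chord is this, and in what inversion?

G major ninth, root position

The distinct note names are G, B, D, F#, A. Stacked in thirds they read G–B–D–F#–A, which is a major ninth chord on G.
The lowest note is G, the root of the chord, so this is root position.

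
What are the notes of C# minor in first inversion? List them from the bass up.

The chord tones are C#–E–G#. With the third (E) lowest for first inversion: E, G#, C#.

E, G#, C#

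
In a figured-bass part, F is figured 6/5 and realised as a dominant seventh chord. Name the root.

Db

The figures 6/5 mean the third of the chord is in the bass. If F is the third of a dominant seventh chord, the root is Db (chord tones Db–F–Ab–Cb).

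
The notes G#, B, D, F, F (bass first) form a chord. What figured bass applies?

The notes G#, B, D, F stack in thirds as G#–B–D–F — a G# diminished seventh chord. The bass G# is the root, so this is root position: figured 7.

7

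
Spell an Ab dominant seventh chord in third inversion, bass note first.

Spelling Ab dominant seventh: Ab–C–Eb–Gb. In third inversion the seventh is bass, giving Gb, Ab, C, Eb from the bottom.

Gb, Ab, C, Eb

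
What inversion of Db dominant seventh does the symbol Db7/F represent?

first inversion

Db7/F means Db dominant seventh with F in the bass. F is the third of Db dominant seventh (Db–F–Ab–Cb), so this is first inversion.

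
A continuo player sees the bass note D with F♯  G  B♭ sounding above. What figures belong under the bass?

4/3

The notes D, F#, G, Bb stack in thirds as G–Bb–D–F# — a G minor-major seventh chord. The bass D is the fifth, so this is second inversion: figured 4/3.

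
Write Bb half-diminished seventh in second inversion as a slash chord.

Bbø7/Fb

Second inversion of Bb half-diminished seventh has the fifth (Fb) in the bass. As a slash chord: Bbø7/Fb.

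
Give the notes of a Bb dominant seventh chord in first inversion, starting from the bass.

The chord tones are Bb–D–F–Ab. With the third (D) lowest for first inversion: D, F, Ab, Bb.

D, F, Ab, Bb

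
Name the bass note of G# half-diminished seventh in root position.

G# half-diminished seventh is G#–B–D–F#. Root position places the root in the bass: G#.

G#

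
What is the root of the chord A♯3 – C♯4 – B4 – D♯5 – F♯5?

Reordering A#, C#, B, D#, F# into stacked thirds gives B–D#–F#–A#–C#; the bottom of that stack, B, is the root.

B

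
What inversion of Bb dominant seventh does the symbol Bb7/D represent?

Bb7/D means Bb dominant seventh with D in the bass. D is the third of Bb dominant seventh (Bb–D–F–Ab), so this is first inversion.

first inversion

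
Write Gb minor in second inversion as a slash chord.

Gbm/Db

Second inversion of Gb minor has the fifth (Db) in the bass. As a slash chord: Gbm/Db.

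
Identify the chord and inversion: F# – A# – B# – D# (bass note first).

B# half-diminished seventh, second inversion

The distinct note names are F#, A#, B#, D#. Stacked in thirds they read B#–D#–F#–A#, which is a half-diminished seventh chord on B#.
The lowest note is F#, the fifth of the chord, so this is second inversion (figured bass 4/3).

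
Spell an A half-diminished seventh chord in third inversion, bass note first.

The chord tones are A–C–Eb–G. With the seventh (G) lowest for third inversion: G, A, C, Eb.

G, A, C, Eb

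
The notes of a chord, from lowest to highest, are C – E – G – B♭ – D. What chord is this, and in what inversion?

The distinct note names are C, E, G, Bb, D. Stacked in thirds they read C–E–G–Bb–D, which is a dominant ninth chord on C.
The lowest note is C, the root of the chord, so this is root position.

C dominant ninth, root position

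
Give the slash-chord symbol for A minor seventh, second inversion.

Second inversion of A minor seventh has the fifth (E) in the bass. As a slash chord: Am7/E.

Am7/E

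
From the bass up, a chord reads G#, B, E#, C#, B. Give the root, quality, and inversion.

Reducing to letter names: G#, B, E#, C#. These stack in thirds as C#–E#–G#–B — a C# dominant seventh chord.
G# is the fifth of C# dominant seventh; fifth in the bass means second inversion (figured bass 4/3).

C# dominant seventh, second inversion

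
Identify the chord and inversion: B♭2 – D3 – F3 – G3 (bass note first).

The pitch classes Bb, D, F, G arrange in thirds as G–Bb–D–F: a G minor seventh chord.
The lowest note is Bb, the third of the chord, so this is first inversion (figured bass 6/5).

G minor seventh, first inversion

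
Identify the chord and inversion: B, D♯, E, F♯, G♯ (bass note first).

E major ninth, second inversion

Reducing to letter names: B, D#, E, F#, G#. These stack in thirds as E–G#–B–D#–F# — an E major ninth chord.
B is the fifth of E major ninth; fifth in the bass means second inversion.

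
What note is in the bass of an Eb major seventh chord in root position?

Eb major seventh is Eb–G–Bb–D. Root position places the root in the bass: Eb.

Eb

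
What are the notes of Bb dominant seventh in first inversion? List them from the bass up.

D, F, Ab, Bb

Spelling Bb dominant seventh: Bb–D–F–Ab. In first inversion the third is bass, giving D, F, Ab, Bb from the bottom.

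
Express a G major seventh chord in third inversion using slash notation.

Gmaj7/F#

Third inversion of G major seventh has the seventh (F#) in the bass. As a slash chord: Gmaj7/F#.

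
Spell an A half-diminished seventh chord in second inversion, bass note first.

Eb, G, A, C

A half-diminished seventh is A–C–Eb–G. Second inversion puts the fifth (Eb) in the bass, with the remaining tones above: Eb, G, A, C.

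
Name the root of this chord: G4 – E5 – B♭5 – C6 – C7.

The distinct letter names are G, E, Bb, C. Arranged as a stack of thirds they read C–E–G–Bb, so C is the root (a C dominant seventh chord).

C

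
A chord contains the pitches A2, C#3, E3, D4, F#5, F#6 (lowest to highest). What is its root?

Reordering A, C#, E, D, F# into stacked thirds gives D–F#–A–C#–E; the bottom of that stack, D, is the root.

D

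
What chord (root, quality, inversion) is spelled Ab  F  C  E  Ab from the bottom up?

F minor-major seventh, first inversion

Reducing to letter names: Ab, F, C, E. These stack in thirds as F–Ab–C–E — an F minor-major seventh chord.
Ab is the third of F minor-major seventh; third in the bass means first inversion (figured bass 6/5).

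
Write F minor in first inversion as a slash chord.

Fm/Ab

First inversion of F minor has the third (Ab) in the bass. As a slash chord: Fm/Ab.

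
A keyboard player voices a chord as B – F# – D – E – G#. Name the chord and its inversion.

The pitch classes B, F#, D, E, G# arrange in thirds as E–G#–B–D–F#: an E dominant ninth chord.
B is the fifth of E dominant ninth; fifth in the bass means second inversion.

E dominant ninth, second inversion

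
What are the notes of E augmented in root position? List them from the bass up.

E, G#, B#

The chord tones are E–G#–B#. With the root (E) lowest for root position: E, G#, B#.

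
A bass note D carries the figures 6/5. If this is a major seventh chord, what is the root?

Bb

The figures 6/5 mean the third of the chord is in the bass. If D is the third of a major seventh chord, the root is Bb (chord tones Bb–D–F–A).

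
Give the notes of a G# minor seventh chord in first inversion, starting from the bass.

B, D#, F#, G#

The chord tones are G#–B–D#–F#. With the third (B) lowest for first inversion: B, D#, F#, G#.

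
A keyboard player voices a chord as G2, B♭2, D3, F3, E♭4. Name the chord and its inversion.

Eb major ninth, first inversion

The distinct note names are G, Bb, D, F, Eb. Stacked in thirds they read Eb–G–Bb–D–F, which is a major ninth chord on Eb.
With the third (G) in the bass, the chord is in first inversion.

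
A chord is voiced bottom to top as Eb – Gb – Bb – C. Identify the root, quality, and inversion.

C half-diminished seventh, first inversion

Reducing to letter names: Eb, Gb, Bb, C. These stack in thirds as C–Eb–Gb–Bb — a C half-diminished seventh chord.
With the third (Eb) in the bass, the chord is in first inversion (figured bass 6/5).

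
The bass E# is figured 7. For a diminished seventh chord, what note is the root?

E#

The figures 7 mean the root of the chord is in the bass. If E# is the root of a diminished seventh chord, the root is E# (chord tones E#–G#–B–D).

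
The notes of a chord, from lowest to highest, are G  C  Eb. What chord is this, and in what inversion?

The pitch classes G, C, Eb arrange in thirds as C–Eb–G: a C minor triad.
The lowest note is G, the fifth of the chord, so this is second inversion (figured bass 6/4).

C minor, second inversion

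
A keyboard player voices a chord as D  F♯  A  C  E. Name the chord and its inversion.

The pitch classes D, F#, A, C, E arrange in thirds as D–F#–A–C–E: a D dominant ninth chord.
With the root (D) in the bass, the chord is in root position.

D dominant ninth, root position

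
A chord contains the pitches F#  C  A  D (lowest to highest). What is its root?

D

F#, C, A, D are the tones of a D dominant seventh chord (D–F#–A–C), making D the root.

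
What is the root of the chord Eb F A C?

F

Eb, F, A, C are the tones of an F dominant seventh chord (F–A–C–Eb), making F the root.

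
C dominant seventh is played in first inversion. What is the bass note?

E

The third of C dominant seventh (C–E–G–Bb) is E; that is the bass in first inversion.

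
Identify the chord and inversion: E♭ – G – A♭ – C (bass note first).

Ab major seventh, second inversion

The pitch classes Eb, G, Ab, C arrange in thirds as Ab–C–Eb–G: an Ab major seventh chord.
The lowest note is Eb, the fifth of the chord, so this is second inversion (figured bass 4/3).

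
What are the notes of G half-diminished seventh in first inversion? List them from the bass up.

Spelling G half-diminished seventh: G–Bb–Db–F. In first inversion the third is bass, giving Bb, Db, F, G from the bottom.

Bb, Db, F, G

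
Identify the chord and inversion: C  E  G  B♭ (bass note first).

Reducing to letter names: C, E, G, Bb. These stack in thirds as C–E–G–Bb — a C dominant seventh chord.
The lowest note is C, the root of the chord, so this is root position (figured bass 7).

C dominant seventh, root position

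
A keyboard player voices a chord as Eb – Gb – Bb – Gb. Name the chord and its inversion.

Eb minor, root position

Reducing to letter names: Eb, Gb, Bb. These stack in thirds as Eb–Gb–Bb — an Eb minor triad.
The lowest note is Eb, the root of the chord, so this is root position (figured bass 5/3).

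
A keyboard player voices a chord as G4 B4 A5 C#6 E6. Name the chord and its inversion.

The distinct note names are G, B, A, C#, E. Stacked in thirds they read A–C#–E–G–B, which is a dominant ninth chord on A.
With the seventh (G) in the bass, the chord is in third inversion.

A dominant ninth, third inversion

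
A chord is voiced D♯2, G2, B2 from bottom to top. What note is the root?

G

Reordering D#, G, B into stacked thirds gives G–B–D#; the bottom of that stack, G, is the root.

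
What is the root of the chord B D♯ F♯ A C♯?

B, D#, F#, A, C# are the tones of a B dominant ninth chord (B–D#–F#–A–C#), making B the root.

B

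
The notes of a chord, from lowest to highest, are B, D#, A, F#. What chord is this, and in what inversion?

B dominant seventh, root position

Reducing to letter names: B, D#, A, F#. These stack in thirds as B–D#–F#–A — a B dominant seventh chord.
B is the root of B dominant seventh; root in the bass means root position (figured bass 7).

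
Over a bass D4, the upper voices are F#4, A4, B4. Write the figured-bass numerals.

6/5

The notes D, F#, A, B stack in thirds as B–D–F#–A — a B minor seventh chord. The bass D is the third, so this is first inversion: figured 6/5.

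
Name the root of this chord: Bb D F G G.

Reordering Bb, D, F, G into stacked thirds gives G–Bb–D–F; the bottom of that stack, G, is the root.

G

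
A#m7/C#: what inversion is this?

A#m7/C# means A# minor seventh with C# in the bass. C# is the third of A# minor seventh (A#–C#–E#–G#), so this is first inversion.

first inversion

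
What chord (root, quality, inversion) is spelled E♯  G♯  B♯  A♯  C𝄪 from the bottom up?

The pitch classes E#, G#, B#, A#, C## arrange in thirds as A#–C##–E#–G#–B#: an A# dominant ninth chord.
With the fifth (E#) in the bass, the chord is in second inversion.

A# dominant ninth, second inversion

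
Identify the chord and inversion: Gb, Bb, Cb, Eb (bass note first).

The distinct note names are Gb, Bb, Cb, Eb. Stacked in thirds they read Cb–Eb–Gb–Bb, which is a major seventh chord on Cb.
Gb is the fifth of Cb major seventh; fifth in the bass means second inversion (figured bass 4/3).

Cb major seventh, second inversion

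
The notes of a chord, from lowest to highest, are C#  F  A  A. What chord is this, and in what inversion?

The distinct note names are C#, F, A. Stacked in thirds they read F–A–C#, which is an augmented triad on F.
The lowest note is C#, the fifth of the chord, so this is second inversion (figured bass 6/4).

F augmented, second inversion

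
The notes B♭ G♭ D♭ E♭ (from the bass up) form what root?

Eb

Reordering Bb, Gb, Db, Eb into stacked thirds gives Eb–Gb–Bb–Db; the bottom of that stack, Eb, is the root.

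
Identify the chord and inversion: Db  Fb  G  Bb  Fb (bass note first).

G diminished seventh, second inversion

Reducing to letter names: Db, Fb, G, Bb. These stack in thirds as G–Bb–Db–Fb — a G diminished seventh chord.
The lowest note is Db, the fifth of the chord, so this is second inversion (figured bass 4/3).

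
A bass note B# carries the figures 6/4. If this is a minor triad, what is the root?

The figures 6/4 mean the fifth of the chord is in the bass. If B# is the fifth of a minor triad, the root is E# (chord tones E#–G#–B#).

E#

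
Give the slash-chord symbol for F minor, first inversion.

First inversion of F minor has the third (Ab) in the bass. As a slash chord: Fm/Ab.

Fm/Ab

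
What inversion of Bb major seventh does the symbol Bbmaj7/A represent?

third inversion

Bbmaj7/A means Bb major seventh with A in the bass. A is the seventh of Bb major seventh (Bb–D–F–A), so this is third inversion.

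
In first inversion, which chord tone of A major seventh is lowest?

A major seventh is A–C#–E–G#. First inversion places the third in the bass: C#.

C#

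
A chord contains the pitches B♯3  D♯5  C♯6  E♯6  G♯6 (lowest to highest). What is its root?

C#

The distinct letter names are B#, D#, C#, E#, G#. Arranged as a stack of thirds they read C#–E#–G#–B#–D#, so C# is the root (a C# major ninth chord).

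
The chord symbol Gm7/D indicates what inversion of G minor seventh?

Gm7/D means G minor seventh with D in the bass. D is the fifth of G minor seventh (G–Bb–D–F), so this is second inversion.

second inversion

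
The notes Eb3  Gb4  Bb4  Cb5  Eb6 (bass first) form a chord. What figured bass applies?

The notes Eb, Gb, Bb, Cb stack in thirds as Cb–Eb–Gb–Bb — a Cb major seventh chord. The bass Eb is the third, so this is first inversion: figured 6/5.

6/5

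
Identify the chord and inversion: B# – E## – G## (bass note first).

E## diminished, second inversion

Reducing to letter names: B#, E##, G##. These stack in thirds as E##–G##–B# — an E## diminished triad.
The lowest note is B#, the fifth of the chord, so this is second inversion (figured bass 6/4).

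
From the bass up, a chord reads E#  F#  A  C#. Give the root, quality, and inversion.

F# minor-major seventh, third inversion

The distinct note names are E#, F#, A, C#. Stacked in thirds they read F#–A–C#–E#, which is a minor-major seventh chord on F#.
E# is the seventh of F# minor-major seventh; seventh in the bass means third inversion (figured bass 4/2).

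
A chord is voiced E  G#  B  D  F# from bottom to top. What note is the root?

The distinct letter names are E, G#, B, D, F#. Arranged as a stack of thirds they read E–G#–B–D–F#, so E is the root (an E dominant ninth chord).

E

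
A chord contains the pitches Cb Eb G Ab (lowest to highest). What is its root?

Ab

Reordering Cb, Eb, G, Ab into stacked thirds gives Ab–Cb–Eb–G; the bottom of that stack, Ab, is the root.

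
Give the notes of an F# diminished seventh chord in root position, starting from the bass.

F#, A, C, Eb

Spelling F# diminished seventh: F#–A–C–Eb. In root position the root is bass, giving F#, A, C, Eb from the bottom.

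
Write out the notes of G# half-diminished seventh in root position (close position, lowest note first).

G#, B, D, F#

Spelling G# half-diminished seventh: G#–B–D–F#. In root position the root is bass, giving G#, B, D, F# from the bottom.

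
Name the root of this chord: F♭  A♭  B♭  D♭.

Bb

The distinct letter names are Fb, Ab, Bb, Db. Arranged as a stack of thirds they read Bb–Db–Fb–Ab, so Bb is the root (a Bb half-diminished seventh chord).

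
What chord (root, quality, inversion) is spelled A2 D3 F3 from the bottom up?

The distinct note names are A, D, F. Stacked in thirds they read D–F–A, which is a minor triad on D.
The lowest note is A, the fifth of the chord, so this is second inversion (figured bass 6/4).

D minor, second inversion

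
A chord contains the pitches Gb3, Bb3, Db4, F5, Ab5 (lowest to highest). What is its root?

Gb

The distinct letter names are Gb, Bb, Db, F, Ab. Arranged as a stack of thirds they read Gb–Bb–Db–F–Ab, so Gb is the root (a Gb major ninth chord).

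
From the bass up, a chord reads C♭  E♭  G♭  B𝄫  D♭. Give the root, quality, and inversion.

The distinct note names are Cb, Eb, Gb, Bbb, Db. Stacked in thirds they read Cb–Eb–Gb–Bbb–Db, which is a dominant ninth chord on Cb.
The lowest note is Cb, the root of the chord, so this is root position.

Cb dominant ninth, root position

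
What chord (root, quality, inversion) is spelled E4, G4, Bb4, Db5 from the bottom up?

The distinct note names are E, G, Bb, Db. Stacked in thirds they read E–G–Bb–Db, which is a diminished seventh chord on E.
The lowest note is E, the root of the chord, so this is root position (figured bass 7).

E diminished seventh, root position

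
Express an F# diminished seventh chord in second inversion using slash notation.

Second inversion of F# diminished seventh has the fifth (C) in the bass. As a slash chord: F#dim7/C.

F#dim7/C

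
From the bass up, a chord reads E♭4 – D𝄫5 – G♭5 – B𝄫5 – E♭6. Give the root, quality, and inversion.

Eb diminished seventh, root position

Reducing to letter names: Eb, Dbb, Gb, Bbb. These stack in thirds as Eb–Gb–Bbb–Dbb — an Eb diminished seventh chord.
Eb is the root of Eb diminished seventh; root in the bass means root position (figured bass 7).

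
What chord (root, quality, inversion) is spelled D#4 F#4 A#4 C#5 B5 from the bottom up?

The pitch classes D#, F#, A#, C#, B arrange in thirds as B–D#–F#–A#–C#: a B major ninth chord.
With the third (D#) in the bass, the chord is in first inversion.

B major ninth, first inversion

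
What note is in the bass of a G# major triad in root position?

G#

G# major is G#–B#–D#. Root position places the root in the bass: G#.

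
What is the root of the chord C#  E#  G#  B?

The distinct letter names are C#, E#, G#, B. Arranged as a stack of thirds they read C#–E#–G#–B, so C# is the root (a C# dominant seventh chord).

C#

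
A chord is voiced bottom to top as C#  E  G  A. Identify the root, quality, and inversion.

A dominant seventh, first inversion

The distinct note names are C#, E, G, A. Stacked in thirds they read A–C#–E–G, which is a dominant seventh chord on A.
With the third (C#) in the bass, the chord is in first inversion (figured bass 6/5).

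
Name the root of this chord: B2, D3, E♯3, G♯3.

E#

Reordering B, D, E#, G# into stacked thirds gives E#–G#–B–D; the bottom of that stack, E#, is the root.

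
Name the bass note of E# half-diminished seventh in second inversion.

In second inversion the fifth is lowest. For E# half-diminished seventh (E#–G#–B–D#) that is B.

B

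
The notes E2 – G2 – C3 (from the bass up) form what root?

C

E, G, C are the tones of a C major triad (C–E–G), making C the root.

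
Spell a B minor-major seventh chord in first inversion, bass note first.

B minor-major seventh is B–D–F#–A#. First inversion puts the third (D) in the bass, with the remaining tones above: D, F#, A#, B.

D, F#, A#, B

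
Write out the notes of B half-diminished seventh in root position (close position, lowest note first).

The chord tones are B–D–F–A. With the root (B) lowest for root position: B, D, F, A.

B, D, F, A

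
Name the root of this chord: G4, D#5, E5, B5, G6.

Reordering G, D#, E, B into stacked thirds gives E–G–B–D#; the bottom of that stack, E, is the root.

E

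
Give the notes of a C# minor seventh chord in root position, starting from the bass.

C#, E, G#, B

The chord tones are C#–E–G#–B. With the root (C#) lowest for root position: C#, E, G#, B.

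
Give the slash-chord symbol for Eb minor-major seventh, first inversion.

First inversion of Eb minor-major seventh has the third (Gb) in the bass. As a slash chord: Ebm(maj7)/Gb.

Ebm(maj7)/Gb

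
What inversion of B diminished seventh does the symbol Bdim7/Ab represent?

third inversion

Bdim7/Ab means B diminished seventh with Ab in the bass. Ab is the seventh of B diminished seventh (B–D–F–Ab), so this is third inversion.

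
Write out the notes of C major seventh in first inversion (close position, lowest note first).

Spelling C major seventh: C–E–G–B. In first inversion the third is bass, giving E, G, B, C from the bottom.

E, G, B, C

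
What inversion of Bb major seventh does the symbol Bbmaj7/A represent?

Bbmaj7/A means Bb major seventh with A in the bass. A is the seventh of Bb major seventh (Bb–D–F–A), so this is third inversion.

third inversion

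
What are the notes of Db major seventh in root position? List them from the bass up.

Spelling Db major seventh: Db–F–Ab–C. In root position the root is bass, giving Db, F, Ab, C from the bottom.

Db, F, Ab, C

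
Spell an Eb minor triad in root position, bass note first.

Eb, Gb, Bb

Spelling Eb minor: Eb–Gb–Bb. In root position the root is bass, giving Eb, Gb, Bb from the bottom.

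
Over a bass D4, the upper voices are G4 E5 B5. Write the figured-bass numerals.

The notes D, G, E, B stack in thirds as E–G–B–D — an E minor seventh chord. The bass D is the seventh, so this is third inversion: figured 4/2.

4/2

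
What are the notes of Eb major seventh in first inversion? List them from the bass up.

G, Bb, D, Eb

Eb major seventh is Eb–G–Bb–D. First inversion puts the third (G) in the bass, with the remaining tones above: G, Bb, D, Eb.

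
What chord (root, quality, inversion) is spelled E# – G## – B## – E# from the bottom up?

Reducing to letter names: E#, G##, B##. These stack in thirds as E#–G##–B## — an E# augmented triad.
E# is the root of E# augmented; root in the bass means root position (figured bass 5/3).

E# augmented, root position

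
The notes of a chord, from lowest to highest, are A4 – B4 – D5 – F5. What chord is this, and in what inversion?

B half-diminished seventh, third inversion

The pitch classes A, B, D, F arrange in thirds as B–D–F–A: a B half-diminished seventh chord.
The lowest note is A, the seventh of the chord, so this is third inversion (figured bass 4/2).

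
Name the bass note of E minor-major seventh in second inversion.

B

E minor-major seventh is E–G–B–D#. Second inversion places the fifth in the bass: B.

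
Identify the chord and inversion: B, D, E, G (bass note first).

E minor seventh, second inversion

The distinct note names are B, D, E, G. Stacked in thirds they read E–G–B–D, which is a minor seventh chord on E.
With the fifth (B) in the bass, the chord is in second inversion (figured bass 4/3).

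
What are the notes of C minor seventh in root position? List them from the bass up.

C, Eb, G, Bb

C minor seventh is C–Eb–G–Bb. Root position puts the root (C) in the bass, with the remaining tones above: C, Eb, G, Bb.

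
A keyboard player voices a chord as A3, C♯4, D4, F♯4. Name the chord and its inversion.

The pitch classes A, C#, D, F# arrange in thirds as D–F#–A–C#: a D major seventh chord.
The lowest note is A, the fifth of the chord, so this is second inversion (figured bass 4/3).

D major seventh, second inversion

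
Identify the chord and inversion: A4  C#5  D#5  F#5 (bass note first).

D# half-diminished seventh, second inversion

The pitch classes A, C#, D#, F# arrange in thirds as D#–F#–A–C#: a D# half-diminished seventh chord.
The lowest note is A, the fifth of the chord, so this is second inversion (figured bass 4/3).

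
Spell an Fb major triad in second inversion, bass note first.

Cb, Fb, Ab

Fb major is Fb–Ab–Cb. Second inversion puts the fifth (Cb) in the bass, with the remaining tones above: Cb, Fb, Ab.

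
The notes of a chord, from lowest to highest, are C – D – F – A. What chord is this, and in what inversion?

The distinct note names are C, D, F, A. Stacked in thirds they read D–F–A–C, which is a minor seventh chord on D.
The lowest note is C, the seventh of the chord, so this is third inversion (figured bass 4/2).

D minor seventh, third inversion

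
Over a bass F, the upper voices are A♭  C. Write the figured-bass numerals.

5/3

The notes F, Ab, C stack in thirds as F–Ab–C — an F minor triad. The bass F is the root, so this is root position: figured 5/3.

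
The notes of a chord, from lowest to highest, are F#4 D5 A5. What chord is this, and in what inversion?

D major, first inversion

The pitch classes F#, D, A arrange in thirds as D–F#–A: a D major triad.
With the third (F#) in the bass, the chord is in first inversion (figured bass 6).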